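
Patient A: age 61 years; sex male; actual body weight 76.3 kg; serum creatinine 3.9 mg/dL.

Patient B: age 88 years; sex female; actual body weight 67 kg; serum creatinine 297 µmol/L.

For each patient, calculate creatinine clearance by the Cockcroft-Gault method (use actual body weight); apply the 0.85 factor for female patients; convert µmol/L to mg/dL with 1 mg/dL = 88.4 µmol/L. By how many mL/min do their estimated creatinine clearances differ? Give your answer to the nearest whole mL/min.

9 mL/min

Patient A: CrCl = (140 − 61) × 76.3 / (72 × 3.9) = 6027.7 / 280.80 ≈ 21.5 mL/min
Patient B: SCr = 297 / 88.4 = 3.36 mg/dL
Patient B: CrCl = (140 − 88) × 67 / (72 × 3.36) × 0.85 = 3484.0 / 241.92 × 0.85 ≈ 12.2 mL/min
|21.5 − 12.2| = 9.3 mL/min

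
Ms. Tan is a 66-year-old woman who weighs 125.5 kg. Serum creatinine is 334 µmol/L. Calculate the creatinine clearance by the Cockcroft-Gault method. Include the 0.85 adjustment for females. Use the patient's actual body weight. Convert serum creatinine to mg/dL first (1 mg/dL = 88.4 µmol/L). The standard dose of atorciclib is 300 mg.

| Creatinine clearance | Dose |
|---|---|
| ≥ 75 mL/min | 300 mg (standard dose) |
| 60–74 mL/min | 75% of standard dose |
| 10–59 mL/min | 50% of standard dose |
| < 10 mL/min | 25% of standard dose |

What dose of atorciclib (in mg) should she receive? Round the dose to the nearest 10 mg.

150 mg

SCr = 334 / 88.4 = 3.778 mg/dL
CrCl = (140 − 66) × 125.5 / (72 × 3.778) × 0.85 = 9287.0 / 272.02 × 0.85 ≈ 29.0 mL/min
CrCl ≈ 29 mL/min → bracket 10–59 mL/min.
50% of 300 mg = 150 mg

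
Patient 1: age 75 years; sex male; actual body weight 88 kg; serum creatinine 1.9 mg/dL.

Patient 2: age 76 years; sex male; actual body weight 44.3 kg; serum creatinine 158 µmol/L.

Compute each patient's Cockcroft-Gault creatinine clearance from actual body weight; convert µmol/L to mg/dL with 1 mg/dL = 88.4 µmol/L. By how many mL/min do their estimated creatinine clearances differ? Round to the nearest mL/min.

Patient 1: CrCl = (140 − 75) × 88 / (72 × 1.9) = 5720.0 / 136.80 ≈ 41.8 mL/min
Patient 2: SCr = 158 / 88.4 = 1.787 mg/dL
Patient 2: CrCl = (140 − 76) × 44.3 / (72 × 1.787) = 2835.2 / 128.66 ≈ 22.0 mL/min
|41.8 − 22.0| = 19.8 mL/min

20 mL/min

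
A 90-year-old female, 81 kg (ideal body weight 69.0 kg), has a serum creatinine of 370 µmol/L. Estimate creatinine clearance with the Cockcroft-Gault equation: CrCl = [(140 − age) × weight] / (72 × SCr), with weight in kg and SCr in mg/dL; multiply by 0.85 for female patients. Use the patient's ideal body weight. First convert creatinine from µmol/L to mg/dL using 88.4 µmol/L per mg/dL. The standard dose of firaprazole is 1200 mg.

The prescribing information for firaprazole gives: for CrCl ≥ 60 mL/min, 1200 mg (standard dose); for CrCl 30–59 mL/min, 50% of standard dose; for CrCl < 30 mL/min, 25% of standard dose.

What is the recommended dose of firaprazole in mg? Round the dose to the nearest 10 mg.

SCr = 370 / 88.4 = 4.186 mg/dL
CrCl = (140 − 90) × 69 / (72 × 4.186) × 0.85 = 3450.0 / 301.39 × 0.85 ≈ 9.7 mL/min
CrCl ≈ 10 mL/min → bracket < 30 mL/min.
25% of 1200 mg = 300 mg

300 mg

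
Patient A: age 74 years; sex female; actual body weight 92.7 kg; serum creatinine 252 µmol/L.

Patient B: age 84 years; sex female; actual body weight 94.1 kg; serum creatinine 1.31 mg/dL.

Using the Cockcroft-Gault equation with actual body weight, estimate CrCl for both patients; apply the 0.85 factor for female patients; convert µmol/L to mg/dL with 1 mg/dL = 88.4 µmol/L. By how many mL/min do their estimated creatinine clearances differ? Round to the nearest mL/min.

22 mL/min

Patient A: SCr = 252 / 88.4 = 2.851 mg/dL
Patient A: CrCl = (140 − 74) × 92.7 / (72 × 2.851) × 0.85 = 6118.2 / 205.27 × 0.85 ≈ 25.3 mL/min
Patient B: CrCl = (140 − 84) × 94.1 / (72 × 1.31) × 0.85 = 5269.6 / 94.32 × 0.85 ≈ 47.5 mL/min
|25.3 − 47.5| = 22.2 mL/min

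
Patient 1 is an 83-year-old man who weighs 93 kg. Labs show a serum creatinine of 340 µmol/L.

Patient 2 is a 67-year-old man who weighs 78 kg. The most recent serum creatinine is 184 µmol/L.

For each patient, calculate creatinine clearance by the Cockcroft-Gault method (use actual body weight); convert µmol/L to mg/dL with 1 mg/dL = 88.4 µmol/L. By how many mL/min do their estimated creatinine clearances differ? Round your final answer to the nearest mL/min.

Patient 1: SCr = 340 / 88.4 = 3.846 mg/dL
Patient 1: CrCl = (140 − 83) × 93 / (72 × 3.846) = 5301.0 / 276.91 ≈ 19.1 mL/min
Patient 2: SCr = 184 / 88.4 = 2.081 mg/dL
Patient 2: CrCl = (140 − 67) × 78 / (72 × 2.081) = 5694.0 / 149.83 ≈ 38.0 mL/min
|19.1 − 38.0| = 18.9 mL/min

19 mL/min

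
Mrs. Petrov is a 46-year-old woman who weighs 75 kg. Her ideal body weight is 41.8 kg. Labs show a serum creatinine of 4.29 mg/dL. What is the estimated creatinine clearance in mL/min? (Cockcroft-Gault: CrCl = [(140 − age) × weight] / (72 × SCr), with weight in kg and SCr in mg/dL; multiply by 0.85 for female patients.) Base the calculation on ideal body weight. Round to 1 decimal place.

10.8 mL/min

CrCl = (140 − 46) × 41.8 / (72 × 4.29) × 0.85 = 3929.2 / 308.88 × 0.85 ≈ 10.8 mL/min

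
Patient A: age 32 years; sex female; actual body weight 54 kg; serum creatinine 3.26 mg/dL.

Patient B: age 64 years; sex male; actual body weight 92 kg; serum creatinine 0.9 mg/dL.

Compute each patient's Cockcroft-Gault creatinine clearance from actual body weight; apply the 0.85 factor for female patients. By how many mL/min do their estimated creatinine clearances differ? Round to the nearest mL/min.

Patient A: CrCl = (140 − 32) × 54 / (72 × 3.26) × 0.85 = 5832.0 / 234.72 × 0.85 ≈ 21.1 mL/min
Patient B: CrCl = (140 − 64) × 92 / (72 × 0.9) = 6992.0 / 64.80 ≈ 107.9 mL/min
|21.1 − 107.9| = 86.8 mL/min

87 mL/min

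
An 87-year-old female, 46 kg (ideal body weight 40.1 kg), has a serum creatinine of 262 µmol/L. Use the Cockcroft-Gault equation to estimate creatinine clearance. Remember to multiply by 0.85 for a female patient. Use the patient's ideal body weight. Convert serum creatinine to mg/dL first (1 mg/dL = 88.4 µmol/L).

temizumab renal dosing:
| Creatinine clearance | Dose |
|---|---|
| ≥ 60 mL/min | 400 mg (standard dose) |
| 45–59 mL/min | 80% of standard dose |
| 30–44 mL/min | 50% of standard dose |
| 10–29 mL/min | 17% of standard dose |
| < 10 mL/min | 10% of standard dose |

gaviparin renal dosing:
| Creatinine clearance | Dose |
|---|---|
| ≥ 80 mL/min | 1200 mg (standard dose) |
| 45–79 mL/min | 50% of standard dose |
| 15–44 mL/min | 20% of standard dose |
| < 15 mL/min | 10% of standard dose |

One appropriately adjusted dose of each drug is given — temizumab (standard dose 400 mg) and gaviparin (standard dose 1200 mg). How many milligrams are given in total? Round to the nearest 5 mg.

SCr = 262 / 88.4 = 2.964 mg/dL
CrCl = (140 − 87) × 40.1 / (72 × 2.964) × 0.85 = 2125.3 / 213.41 × 0.85 ≈ 8.5 mL/min
CrCl ≈ 8 mL/min.
temizumab: < 10 mL/min → 10% of 400 mg = 40 mg.
gaviparin: < 15 mL/min → 10% of 1200 mg = 120 mg.
Total = 40 + 120 = 160 mg.

160 mg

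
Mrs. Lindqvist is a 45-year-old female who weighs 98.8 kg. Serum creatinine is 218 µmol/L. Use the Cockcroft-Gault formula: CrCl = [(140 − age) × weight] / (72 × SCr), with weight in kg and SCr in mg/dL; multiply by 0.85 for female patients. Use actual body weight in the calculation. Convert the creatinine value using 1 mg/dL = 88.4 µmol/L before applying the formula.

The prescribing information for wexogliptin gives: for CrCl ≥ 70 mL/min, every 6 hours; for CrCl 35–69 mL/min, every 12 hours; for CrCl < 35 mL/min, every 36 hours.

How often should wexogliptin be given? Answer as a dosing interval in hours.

SCr = 218 / 88.4 = 2.466 mg/dL
CrCl = (140 − 45) × 98.8 / (72 × 2.466) × 0.85 = 9386.0 / 177.55 × 0.85 ≈ 44.9 mL/min
CrCl ≈ 45 mL/min → bracket 35–69 mL/min → every 12 hours.

every 12 hours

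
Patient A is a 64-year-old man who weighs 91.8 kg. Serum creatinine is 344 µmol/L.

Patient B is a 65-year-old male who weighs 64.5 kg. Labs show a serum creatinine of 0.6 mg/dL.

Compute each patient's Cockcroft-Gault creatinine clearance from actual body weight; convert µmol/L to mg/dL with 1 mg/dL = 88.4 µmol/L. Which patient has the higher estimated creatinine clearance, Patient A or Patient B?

Patient A: SCr = 344 / 88.4 = 3.891 mg/dL
Patient A: CrCl = (140 − 64) × 91.8 / (72 × 3.891) = 6976.8 / 280.15 ≈ 24.9 mL/min
Patient B: CrCl = (140 − 65) × 64.5 / (72 × 0.6) = 4837.5 / 43.20 ≈ 112.0 mL/min
24.9 vs 112.0 mL/min → Patient B is higher.

Patient B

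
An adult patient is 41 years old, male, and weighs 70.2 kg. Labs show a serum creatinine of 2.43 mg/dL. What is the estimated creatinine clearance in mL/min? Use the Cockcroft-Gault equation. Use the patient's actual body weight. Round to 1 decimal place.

CrCl = (140 − 41) × 70.2 / (72 × 2.43) = 6949.8 / 174.96 ≈ 39.7 mL/min

39.7 mL/min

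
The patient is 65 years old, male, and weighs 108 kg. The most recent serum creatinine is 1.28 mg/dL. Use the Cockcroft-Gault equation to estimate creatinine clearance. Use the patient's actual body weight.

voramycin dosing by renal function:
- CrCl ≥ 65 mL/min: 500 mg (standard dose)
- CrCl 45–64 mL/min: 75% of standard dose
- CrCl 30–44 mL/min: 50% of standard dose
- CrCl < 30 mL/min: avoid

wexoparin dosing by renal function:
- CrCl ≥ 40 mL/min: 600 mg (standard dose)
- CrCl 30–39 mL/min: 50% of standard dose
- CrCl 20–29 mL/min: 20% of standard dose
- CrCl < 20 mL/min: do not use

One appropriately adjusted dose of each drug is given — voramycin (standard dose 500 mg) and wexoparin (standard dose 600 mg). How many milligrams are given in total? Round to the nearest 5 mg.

1100 mg

CrCl = (140 − 65) × 108 / (72 × 1.28) = 8100.0 / 92.16 ≈ 87.9 mL/min
CrCl ≈ 88 mL/min.
voramycin: ≥ 65 mL/min → 100% of 500 mg = 500 mg.
wexoparin: ≥ 40 mL/min → 100% of 600 mg = 600 mg.
Total = 500 + 600 = 1100 mg.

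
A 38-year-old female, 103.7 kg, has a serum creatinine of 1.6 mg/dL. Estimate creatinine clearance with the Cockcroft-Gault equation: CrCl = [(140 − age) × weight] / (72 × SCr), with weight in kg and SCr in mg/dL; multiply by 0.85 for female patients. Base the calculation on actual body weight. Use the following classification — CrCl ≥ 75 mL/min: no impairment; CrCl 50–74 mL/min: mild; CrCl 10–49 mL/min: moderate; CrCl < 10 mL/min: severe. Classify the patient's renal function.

no impairment

CrCl = (140 − 38) × 103.7 / (72 × 1.6) × 0.85 = 10577.4 / 115.20 × 0.85 ≈ 78.0 mL/min
78 mL/min falls in the 'no impairment' range.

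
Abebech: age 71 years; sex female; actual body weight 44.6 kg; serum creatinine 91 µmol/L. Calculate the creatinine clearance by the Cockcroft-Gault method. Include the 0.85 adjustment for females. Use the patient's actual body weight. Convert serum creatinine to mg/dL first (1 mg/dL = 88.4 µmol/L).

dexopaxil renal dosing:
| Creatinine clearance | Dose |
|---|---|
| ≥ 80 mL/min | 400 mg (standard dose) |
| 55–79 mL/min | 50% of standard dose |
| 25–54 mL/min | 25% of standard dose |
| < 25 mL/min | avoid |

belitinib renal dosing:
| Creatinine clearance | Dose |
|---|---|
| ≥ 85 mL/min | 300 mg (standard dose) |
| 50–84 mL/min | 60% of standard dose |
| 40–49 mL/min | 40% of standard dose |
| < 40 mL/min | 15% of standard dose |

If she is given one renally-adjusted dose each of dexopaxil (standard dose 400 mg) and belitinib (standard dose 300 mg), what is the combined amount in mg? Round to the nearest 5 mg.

SCr = 91 / 88.4 = 1.029 mg/dL
CrCl = (140 − 71) × 44.6 / (72 × 1.029) × 0.85 = 3077.4 / 74.09 × 0.85 ≈ 35.3 mL/min
CrCl ≈ 35 mL/min.
dexopaxil: 25–54 mL/min → 25% of 400 mg = 100 mg.
belitinib: < 40 mL/min → 15% of 300 mg = 45 mg.
Total = 100 + 45 = 145 mg.

145 mg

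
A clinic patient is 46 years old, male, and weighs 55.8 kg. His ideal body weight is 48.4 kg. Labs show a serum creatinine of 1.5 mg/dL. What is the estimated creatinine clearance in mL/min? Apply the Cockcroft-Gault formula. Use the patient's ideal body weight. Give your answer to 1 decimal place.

CrCl = (140 − 46) × 48.4 / (72 × 1.5) = 4549.6 / 108.00 ≈ 42.1 mL/min

42.1 mL/min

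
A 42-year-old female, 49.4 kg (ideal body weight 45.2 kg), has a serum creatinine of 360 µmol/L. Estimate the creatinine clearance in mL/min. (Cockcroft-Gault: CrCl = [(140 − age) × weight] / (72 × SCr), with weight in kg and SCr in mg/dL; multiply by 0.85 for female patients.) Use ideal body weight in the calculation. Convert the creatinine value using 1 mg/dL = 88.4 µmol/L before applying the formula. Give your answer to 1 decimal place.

12.8 mL/min

SCr = 360 / 88.4 = 4.072 mg/dL
CrCl = (140 − 42) × 45.2 / (72 × 4.072) × 0.85 = 4429.6 / 293.18 × 0.85 ≈ 12.8 mL/min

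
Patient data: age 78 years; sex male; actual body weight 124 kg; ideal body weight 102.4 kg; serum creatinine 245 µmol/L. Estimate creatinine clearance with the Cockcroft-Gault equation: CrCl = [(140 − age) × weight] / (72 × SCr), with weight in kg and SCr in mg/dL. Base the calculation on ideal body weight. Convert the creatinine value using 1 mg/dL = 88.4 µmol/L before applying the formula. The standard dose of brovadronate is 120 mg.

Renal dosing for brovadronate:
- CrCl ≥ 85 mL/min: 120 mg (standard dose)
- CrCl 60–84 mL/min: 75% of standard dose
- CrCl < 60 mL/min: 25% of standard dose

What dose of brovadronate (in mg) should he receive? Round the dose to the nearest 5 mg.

30 mg

SCr = 245 / 88.4 = 2.771 mg/dL
CrCl = (140 − 78) × 102.4 / (72 × 2.771) = 6348.8 / 199.51 ≈ 31.8 mL/min
CrCl ≈ 32 mL/min → bracket < 60 mL/min.
25% of 120 mg = 30 mg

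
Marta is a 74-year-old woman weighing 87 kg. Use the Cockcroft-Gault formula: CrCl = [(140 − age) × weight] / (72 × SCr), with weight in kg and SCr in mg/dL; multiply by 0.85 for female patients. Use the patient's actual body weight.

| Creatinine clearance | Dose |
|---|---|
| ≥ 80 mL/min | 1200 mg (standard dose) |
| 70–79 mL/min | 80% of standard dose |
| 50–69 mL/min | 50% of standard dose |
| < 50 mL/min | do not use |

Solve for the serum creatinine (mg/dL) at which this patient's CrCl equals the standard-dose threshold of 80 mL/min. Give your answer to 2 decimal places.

Standard dose requires CrCl ≥ 80 mL/min.
Set (140 − 74) × 87 × 0.85 / (72 × SCr) = 80
SCr = (140 − 74) × 87 × 0.85 / (72 × 80) = 0.847 mg/dL

0.85 mg/dL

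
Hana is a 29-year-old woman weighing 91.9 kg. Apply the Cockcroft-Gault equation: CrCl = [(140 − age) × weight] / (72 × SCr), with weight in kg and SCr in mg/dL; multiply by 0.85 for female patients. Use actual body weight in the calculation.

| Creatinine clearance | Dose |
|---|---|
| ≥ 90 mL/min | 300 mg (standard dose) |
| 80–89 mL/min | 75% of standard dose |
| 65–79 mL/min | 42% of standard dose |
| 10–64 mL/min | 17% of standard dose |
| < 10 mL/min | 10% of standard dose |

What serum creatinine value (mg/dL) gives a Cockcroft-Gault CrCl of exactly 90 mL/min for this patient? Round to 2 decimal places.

Standard dose requires CrCl ≥ 90 mL/min.
Set (140 − 29) × 91.9 × 0.85 / (72 × SCr) = 90
SCr = (140 − 29) × 91.9 × 0.85 / (72 × 90) = 1.338 mg/dL

1.34 mg/dL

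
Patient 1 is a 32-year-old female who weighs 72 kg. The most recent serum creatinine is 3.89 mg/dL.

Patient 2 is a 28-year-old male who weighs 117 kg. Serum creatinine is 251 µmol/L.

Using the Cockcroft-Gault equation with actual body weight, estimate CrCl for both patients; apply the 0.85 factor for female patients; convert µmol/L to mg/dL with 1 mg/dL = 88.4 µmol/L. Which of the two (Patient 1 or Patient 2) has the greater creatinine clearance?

Patient 2

Patient 1: CrCl = (140 − 32) × 72 / (72 × 3.89) × 0.85 = 7776.0 / 280.08 × 0.85 ≈ 23.6 mL/min
Patient 2: SCr = 251 / 88.4 = 2.839 mg/dL
Patient 2: CrCl = (140 − 28) × 117 / (72 × 2.839) = 13104.0 / 204.41 ≈ 64.1 mL/min
23.6 vs 64.1 mL/min → Patient 2 is higher.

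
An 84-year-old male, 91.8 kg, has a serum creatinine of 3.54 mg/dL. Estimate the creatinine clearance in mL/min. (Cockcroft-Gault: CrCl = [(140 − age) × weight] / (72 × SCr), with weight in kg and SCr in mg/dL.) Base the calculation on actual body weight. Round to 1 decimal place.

CrCl = (140 − 84) × 91.8 / (72 × 3.54) = 5140.8 / 254.88 ≈ 20.2 mL/min

20.2 mL/min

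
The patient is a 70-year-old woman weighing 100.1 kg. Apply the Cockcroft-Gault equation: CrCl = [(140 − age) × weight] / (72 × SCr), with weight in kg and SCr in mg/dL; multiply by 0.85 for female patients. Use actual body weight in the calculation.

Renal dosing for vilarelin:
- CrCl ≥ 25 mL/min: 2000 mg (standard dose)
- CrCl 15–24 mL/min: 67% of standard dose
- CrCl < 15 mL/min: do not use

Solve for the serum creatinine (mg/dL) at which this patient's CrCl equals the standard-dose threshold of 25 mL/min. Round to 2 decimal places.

3.31 mg/dL

Standard dose requires CrCl ≥ 25 mL/min.
Set (140 − 70) × 100.1 × 0.85 / (72 × SCr) = 25
SCr = (140 − 70) × 100.1 × 0.85 / (72 × 25) = 3.309 mg/dL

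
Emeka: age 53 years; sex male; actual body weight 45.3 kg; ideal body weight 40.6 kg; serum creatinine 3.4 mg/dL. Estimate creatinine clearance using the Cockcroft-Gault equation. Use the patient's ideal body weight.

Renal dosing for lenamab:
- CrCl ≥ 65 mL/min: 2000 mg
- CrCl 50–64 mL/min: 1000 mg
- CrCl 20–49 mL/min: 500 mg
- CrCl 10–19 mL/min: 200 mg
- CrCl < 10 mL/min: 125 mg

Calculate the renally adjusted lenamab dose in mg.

CrCl = (140 − 53) × 40.6 / (72 × 3.4) = 3532.2 / 244.80 ≈ 14.4 mL/min
CrCl ≈ 14 mL/min → bracket 10–19 mL/min.
Dose for this bracket: 200 mg.

200 mg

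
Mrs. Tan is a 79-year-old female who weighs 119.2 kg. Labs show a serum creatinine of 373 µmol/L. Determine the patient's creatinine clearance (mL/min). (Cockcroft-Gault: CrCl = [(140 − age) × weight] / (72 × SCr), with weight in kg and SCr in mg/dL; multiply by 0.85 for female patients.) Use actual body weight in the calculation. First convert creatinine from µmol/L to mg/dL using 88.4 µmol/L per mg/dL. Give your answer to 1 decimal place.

20.3 mL/min

SCr = 373 / 88.4 = 4.219 mg/dL
CrCl = (140 − 79) × 119.2 / (72 × 4.219) × 0.85 = 7271.2 / 303.77 × 0.85 ≈ 20.3 mL/min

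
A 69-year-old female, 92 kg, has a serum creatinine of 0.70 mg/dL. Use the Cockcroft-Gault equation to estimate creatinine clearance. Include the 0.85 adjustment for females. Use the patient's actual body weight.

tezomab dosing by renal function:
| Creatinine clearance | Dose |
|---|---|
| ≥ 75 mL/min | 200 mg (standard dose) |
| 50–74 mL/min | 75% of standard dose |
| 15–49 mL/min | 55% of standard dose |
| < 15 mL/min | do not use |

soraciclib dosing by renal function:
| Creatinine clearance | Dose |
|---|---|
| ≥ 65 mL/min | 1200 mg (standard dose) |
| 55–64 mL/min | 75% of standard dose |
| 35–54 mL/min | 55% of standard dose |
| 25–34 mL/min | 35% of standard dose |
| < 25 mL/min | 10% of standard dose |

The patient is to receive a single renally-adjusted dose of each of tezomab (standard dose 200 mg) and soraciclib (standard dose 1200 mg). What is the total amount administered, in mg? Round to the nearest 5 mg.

1400 mg

CrCl = (140 − 69) × 92 / (72 × 0.7) × 0.85 = 6532.0 / 50.40 × 0.85 ≈ 110.2 mL/min
CrCl ≈ 110 mL/min.
tezomab: ≥ 75 mL/min → 100% of 200 mg = 200 mg.
soraciclib: ≥ 65 mL/min → 100% of 1200 mg = 1200 mg.
Total = 200 + 1200 = 1400 mg.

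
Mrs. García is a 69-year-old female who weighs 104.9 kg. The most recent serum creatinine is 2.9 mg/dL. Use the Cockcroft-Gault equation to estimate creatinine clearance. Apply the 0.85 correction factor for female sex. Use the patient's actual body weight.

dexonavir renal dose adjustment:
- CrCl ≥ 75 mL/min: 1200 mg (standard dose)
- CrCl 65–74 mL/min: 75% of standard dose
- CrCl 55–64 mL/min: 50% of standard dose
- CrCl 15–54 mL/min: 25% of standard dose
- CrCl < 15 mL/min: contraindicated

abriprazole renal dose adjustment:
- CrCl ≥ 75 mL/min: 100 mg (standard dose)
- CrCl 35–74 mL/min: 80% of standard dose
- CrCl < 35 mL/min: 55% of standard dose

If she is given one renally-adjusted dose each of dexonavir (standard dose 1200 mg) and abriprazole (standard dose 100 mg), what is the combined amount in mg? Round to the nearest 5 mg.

355 mg

CrCl = (140 − 69) × 104.9 / (72 × 2.9) × 0.85 = 7447.9 / 208.80 × 0.85 ≈ 30.3 mL/min
CrCl ≈ 30 mL/min.
dexonavir: 15–54 mL/min → 25% of 1200 mg = 300 mg.
abriprazole: < 35 mL/min → 55% of 100 mg = 55 mg.
Total = 300 + 55 = 355 mg.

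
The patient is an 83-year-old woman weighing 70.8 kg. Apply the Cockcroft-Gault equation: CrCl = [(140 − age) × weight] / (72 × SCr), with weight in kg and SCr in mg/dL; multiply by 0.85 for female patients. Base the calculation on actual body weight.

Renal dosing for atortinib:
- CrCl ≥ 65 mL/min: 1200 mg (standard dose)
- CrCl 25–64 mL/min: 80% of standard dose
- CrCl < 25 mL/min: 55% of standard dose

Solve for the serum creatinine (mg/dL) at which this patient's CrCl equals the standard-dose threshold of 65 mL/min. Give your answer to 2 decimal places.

Standard dose requires CrCl ≥ 65 mL/min.
Set (140 − 83) × 70.8 × 0.85 / (72 × SCr) = 65
SCr = (140 − 83) × 70.8 × 0.85 / (72 × 65) = 0.733 mg/dL

0.73 mg/dL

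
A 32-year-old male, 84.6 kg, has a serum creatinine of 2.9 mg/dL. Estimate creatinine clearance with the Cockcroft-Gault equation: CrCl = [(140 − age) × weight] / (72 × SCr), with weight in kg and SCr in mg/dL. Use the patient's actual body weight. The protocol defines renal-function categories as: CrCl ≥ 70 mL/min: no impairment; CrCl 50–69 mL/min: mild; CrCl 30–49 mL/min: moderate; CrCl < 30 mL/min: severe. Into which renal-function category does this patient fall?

moderate

CrCl = (140 − 32) × 84.6 / (72 × 2.9) = 9136.8 / 208.80 ≈ 43.8 mL/min
44 mL/min falls in the 'moderate' range.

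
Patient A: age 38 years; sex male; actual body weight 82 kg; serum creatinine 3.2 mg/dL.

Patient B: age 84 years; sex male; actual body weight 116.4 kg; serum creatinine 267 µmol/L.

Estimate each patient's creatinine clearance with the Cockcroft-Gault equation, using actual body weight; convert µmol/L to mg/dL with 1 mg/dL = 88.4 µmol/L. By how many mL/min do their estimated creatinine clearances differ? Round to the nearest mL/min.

6 mL/min

Patient A: CrCl = (140 − 38) × 82 / (72 × 3.2) = 8364.0 / 230.40 ≈ 36.3 mL/min
Patient B: SCr = 267 / 88.4 = 3.02 mg/dL
Patient B: CrCl = (140 − 84) × 116.4 / (72 × 3.02) = 6518.4 / 217.44 ≈ 30.0 mL/min
|36.3 − 30.0| = 6.3 mL/min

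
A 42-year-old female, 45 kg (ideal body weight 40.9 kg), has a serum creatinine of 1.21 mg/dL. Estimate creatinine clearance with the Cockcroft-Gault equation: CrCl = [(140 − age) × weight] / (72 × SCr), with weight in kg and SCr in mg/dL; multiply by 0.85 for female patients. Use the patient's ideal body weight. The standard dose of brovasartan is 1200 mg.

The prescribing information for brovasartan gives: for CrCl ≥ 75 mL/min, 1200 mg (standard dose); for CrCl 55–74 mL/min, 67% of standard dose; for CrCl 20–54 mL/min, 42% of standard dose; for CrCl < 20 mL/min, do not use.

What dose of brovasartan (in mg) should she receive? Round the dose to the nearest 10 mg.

CrCl = (140 − 42) × 40.9 / (72 × 1.21) × 0.85 = 4008.2 / 87.12 × 0.85 ≈ 39.1 mL/min
CrCl ≈ 39 mL/min → bracket 20–54 mL/min.
42% of 1200 mg = 504 mg → 500 mg

500 mg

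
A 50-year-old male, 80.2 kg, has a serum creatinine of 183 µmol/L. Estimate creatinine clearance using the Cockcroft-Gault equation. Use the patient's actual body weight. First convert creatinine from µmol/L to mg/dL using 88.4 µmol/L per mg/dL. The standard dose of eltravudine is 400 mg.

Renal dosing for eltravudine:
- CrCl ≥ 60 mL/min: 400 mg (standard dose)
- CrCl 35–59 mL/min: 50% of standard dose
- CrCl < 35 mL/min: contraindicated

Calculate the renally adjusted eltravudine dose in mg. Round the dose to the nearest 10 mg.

200 mg

SCr = 183 / 88.4 = 2.07 mg/dL
CrCl = (140 − 50) × 80.2 / (72 × 2.07) = 7218.0 / 149.04 ≈ 48.4 mL/min
CrCl ≈ 48 mL/min → bracket 35–59 mL/min.
50% of 400 mg = 200 mg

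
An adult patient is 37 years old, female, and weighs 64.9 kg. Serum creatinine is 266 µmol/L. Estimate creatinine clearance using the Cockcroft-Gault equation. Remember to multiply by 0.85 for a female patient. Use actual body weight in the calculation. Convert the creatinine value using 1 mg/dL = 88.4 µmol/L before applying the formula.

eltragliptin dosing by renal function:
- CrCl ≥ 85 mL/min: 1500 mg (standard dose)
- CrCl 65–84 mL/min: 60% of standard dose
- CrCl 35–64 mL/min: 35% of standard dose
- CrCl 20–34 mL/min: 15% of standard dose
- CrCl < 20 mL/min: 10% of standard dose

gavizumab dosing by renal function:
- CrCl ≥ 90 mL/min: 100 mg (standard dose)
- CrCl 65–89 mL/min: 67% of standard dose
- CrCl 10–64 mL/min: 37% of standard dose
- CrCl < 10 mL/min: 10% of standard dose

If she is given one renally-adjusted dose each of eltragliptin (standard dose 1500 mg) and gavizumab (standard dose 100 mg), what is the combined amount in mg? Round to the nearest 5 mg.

260 mg

SCr = 266 / 88.4 = 3.009 mg/dL
CrCl = (140 − 37) × 64.9 / (72 × 3.009) × 0.85 = 6684.7 / 216.65 × 0.85 ≈ 26.2 mL/min
CrCl ≈ 26 mL/min.
eltragliptin: 20–34 mL/min → 15% of 1500 mg = 225 mg.
gavizumab: 10–64 mL/min → 37% of 100 mg = 37 mg.
Total = 225 + 37 = 262 mg.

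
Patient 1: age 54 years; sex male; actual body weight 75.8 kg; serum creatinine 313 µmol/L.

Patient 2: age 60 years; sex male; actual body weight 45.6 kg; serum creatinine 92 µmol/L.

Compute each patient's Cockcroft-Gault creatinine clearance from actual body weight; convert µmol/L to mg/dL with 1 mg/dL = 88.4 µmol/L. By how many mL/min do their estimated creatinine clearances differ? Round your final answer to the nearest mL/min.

23 mL/min

Patient 1: SCr = 313 / 88.4 = 3.541 mg/dL
Patient 1: CrCl = (140 − 54) × 75.8 / (72 × 3.541) = 6518.8 / 254.95 ≈ 25.6 mL/min
Patient 2: SCr = 92 / 88.4 = 1.041 mg/dL
Patient 2: CrCl = (140 − 60) × 45.6 / (72 × 1.041) = 3648.0 / 74.95 ≈ 48.7 mL/min
|25.6 − 48.7| = 23.1 mL/min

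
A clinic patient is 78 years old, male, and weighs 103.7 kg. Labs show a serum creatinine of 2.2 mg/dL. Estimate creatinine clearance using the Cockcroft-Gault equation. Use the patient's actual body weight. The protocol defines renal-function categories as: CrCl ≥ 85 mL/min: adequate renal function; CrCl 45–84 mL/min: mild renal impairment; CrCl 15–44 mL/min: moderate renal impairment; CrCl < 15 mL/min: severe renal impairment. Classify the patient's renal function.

moderate renal impairment

CrCl = (140 − 78) × 103.7 / (72 × 2.2) = 6429.4 / 158.40 ≈ 40.6 mL/min
41 mL/min falls in the 'moderate renal impairment' range.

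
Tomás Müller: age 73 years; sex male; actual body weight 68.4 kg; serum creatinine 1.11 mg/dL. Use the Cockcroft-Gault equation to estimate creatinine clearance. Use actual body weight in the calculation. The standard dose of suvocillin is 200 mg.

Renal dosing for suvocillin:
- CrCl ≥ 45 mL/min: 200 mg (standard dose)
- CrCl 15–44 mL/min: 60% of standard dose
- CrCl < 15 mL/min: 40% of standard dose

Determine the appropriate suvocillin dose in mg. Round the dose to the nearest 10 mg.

200 mg

CrCl = (140 − 73) × 68.4 / (72 × 1.11) = 4582.8 / 79.92 ≈ 57.3 mL/min
CrCl ≈ 57 mL/min → bracket ≥ 45 mL/min.
100% of 200 mg = 200 mg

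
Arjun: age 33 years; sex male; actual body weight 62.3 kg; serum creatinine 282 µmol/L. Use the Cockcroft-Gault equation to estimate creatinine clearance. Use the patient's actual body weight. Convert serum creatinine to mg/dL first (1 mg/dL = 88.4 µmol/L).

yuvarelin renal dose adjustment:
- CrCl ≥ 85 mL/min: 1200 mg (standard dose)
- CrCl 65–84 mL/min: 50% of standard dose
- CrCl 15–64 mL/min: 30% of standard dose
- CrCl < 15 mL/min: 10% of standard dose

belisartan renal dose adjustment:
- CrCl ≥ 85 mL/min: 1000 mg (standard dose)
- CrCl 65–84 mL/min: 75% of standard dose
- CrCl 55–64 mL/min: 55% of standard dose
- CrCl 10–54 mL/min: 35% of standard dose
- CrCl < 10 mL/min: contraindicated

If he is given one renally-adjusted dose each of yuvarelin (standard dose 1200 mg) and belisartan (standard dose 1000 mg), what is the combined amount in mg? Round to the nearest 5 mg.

SCr = 282 / 88.4 = 3.19 mg/dL
CrCl = (140 − 33) × 62.3 / (72 × 3.19) = 6666.1 / 229.68 ≈ 29.0 mL/min
CrCl ≈ 29 mL/min.
yuvarelin: 15–64 mL/min → 30% of 1200 mg = 360 mg.
belisartan: 10–54 mL/min → 35% of 1000 mg = 350 mg.
Total = 360 + 350 = 710 mg.

710 mg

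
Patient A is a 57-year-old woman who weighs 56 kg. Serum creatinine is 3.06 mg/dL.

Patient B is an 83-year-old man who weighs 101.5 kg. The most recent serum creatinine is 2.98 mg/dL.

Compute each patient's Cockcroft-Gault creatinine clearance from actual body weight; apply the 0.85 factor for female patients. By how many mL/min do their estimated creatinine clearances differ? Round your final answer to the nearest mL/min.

9 mL/min

Patient A: CrCl = (140 − 57) × 56 / (72 × 3.06) × 0.85 = 4648.0 / 220.32 × 0.85 ≈ 17.9 mL/min
Patient B: CrCl = (140 − 83) × 101.5 / (72 × 2.98) = 5785.5 / 214.56 ≈ 27.0 mL/min
|17.9 − 27.0| = 9.1 mL/min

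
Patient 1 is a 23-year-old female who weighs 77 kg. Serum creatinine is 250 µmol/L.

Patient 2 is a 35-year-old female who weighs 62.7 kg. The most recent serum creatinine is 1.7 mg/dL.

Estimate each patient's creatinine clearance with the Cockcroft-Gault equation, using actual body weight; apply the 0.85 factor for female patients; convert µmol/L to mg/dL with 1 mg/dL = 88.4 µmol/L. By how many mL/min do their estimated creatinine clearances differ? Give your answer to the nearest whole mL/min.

8 mL/min

Patient 1: SCr = 250 / 88.4 = 2.828 mg/dL
Patient 1: CrCl = (140 − 23) × 77 / (72 × 2.828) × 0.85 = 9009.0 / 203.62 × 0.85 ≈ 37.6 mL/min
Patient 2: CrCl = (140 − 35) × 62.7 / (72 × 1.7) × 0.85 = 6583.5 / 122.40 × 0.85 ≈ 45.7 mL/min
|37.6 − 45.7| = 8.1 mL/min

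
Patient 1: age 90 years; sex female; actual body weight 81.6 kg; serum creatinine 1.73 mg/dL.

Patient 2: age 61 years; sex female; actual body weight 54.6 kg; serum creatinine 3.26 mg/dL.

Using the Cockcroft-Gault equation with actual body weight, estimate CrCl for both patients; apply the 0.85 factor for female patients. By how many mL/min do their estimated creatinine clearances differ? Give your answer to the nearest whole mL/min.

Patient 1: CrCl = (140 − 90) × 81.6 / (72 × 1.73) × 0.85 = 4080.0 / 124.56 × 0.85 ≈ 27.8 mL/min
Patient 2: CrCl = (140 − 61) × 54.6 / (72 × 3.26) × 0.85 = 4313.4 / 234.72 × 0.85 ≈ 15.6 mL/min
|27.8 − 15.6| = 12.2 mL/min

12 mL/min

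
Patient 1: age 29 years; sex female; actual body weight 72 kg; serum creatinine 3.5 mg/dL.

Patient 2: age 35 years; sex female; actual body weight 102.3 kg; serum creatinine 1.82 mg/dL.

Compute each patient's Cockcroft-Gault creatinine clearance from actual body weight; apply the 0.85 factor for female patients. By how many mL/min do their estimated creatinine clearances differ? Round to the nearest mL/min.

43 mL/min

Patient 1: CrCl = (140 − 29) × 72 / (72 × 3.5) × 0.85 = 7992.0 / 252.00 × 0.85 ≈ 27.0 mL/min
Patient 2: CrCl = (140 − 35) × 102.3 / (72 × 1.82) × 0.85 = 10741.5 / 131.04 × 0.85 ≈ 69.7 mL/min
|27.0 − 69.7| = 42.7 mL/min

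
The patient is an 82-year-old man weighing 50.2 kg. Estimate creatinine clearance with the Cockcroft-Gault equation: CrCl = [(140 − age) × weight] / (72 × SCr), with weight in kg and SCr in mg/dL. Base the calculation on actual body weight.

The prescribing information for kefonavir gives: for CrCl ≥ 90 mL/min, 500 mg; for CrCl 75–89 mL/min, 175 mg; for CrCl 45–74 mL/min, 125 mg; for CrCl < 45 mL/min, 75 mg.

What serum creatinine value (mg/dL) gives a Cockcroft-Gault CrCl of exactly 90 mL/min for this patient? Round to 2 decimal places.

0.45 mg/dL

Standard dose requires CrCl ≥ 90 mL/min.
Set (140 − 82) × 50.2 / (72 × SCr) = 90
SCr = (140 − 82) × 50.2 / (72 × 90) = 0.449 mg/dL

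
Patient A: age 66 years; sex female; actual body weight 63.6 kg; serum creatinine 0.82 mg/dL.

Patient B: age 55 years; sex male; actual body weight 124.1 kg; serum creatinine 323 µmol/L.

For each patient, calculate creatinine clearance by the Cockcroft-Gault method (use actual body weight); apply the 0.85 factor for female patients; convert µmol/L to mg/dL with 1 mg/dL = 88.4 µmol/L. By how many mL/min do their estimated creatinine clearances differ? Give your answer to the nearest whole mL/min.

Patient A: CrCl = (140 − 66) × 63.6 / (72 × 0.82) × 0.85 = 4706.4 / 59.04 × 0.85 ≈ 67.8 mL/min
Patient B: SCr = 323 / 88.4 = 3.654 mg/dL
Patient B: CrCl = (140 − 55) × 124.1 / (72 × 3.654) = 10548.5 / 263.09 ≈ 40.1 mL/min
|67.8 − 40.1| = 27.7 mL/min

28 mL/min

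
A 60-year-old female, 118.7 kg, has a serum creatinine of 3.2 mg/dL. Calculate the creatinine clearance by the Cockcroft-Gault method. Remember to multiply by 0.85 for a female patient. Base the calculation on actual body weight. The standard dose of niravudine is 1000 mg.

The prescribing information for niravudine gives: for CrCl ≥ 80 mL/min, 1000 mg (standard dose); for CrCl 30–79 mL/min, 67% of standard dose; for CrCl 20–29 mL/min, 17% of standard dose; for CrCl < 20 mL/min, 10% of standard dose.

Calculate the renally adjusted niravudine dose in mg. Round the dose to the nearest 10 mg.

670 mg

CrCl = (140 − 60) × 118.7 / (72 × 3.2) × 0.85 = 9496.0 / 230.40 × 0.85 ≈ 35.0 mL/min
CrCl ≈ 35 mL/min → bracket 30–79 mL/min.
67% of 1000 mg = 670 mg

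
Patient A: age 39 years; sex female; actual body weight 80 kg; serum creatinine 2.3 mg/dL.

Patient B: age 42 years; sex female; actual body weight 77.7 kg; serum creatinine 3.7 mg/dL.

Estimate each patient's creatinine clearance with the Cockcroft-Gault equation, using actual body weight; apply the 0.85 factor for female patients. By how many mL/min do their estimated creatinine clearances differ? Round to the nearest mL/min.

Patient A: CrCl = (140 − 39) × 80 / (72 × 2.3) × 0.85 = 8080.0 / 165.60 × 0.85 ≈ 41.5 mL/min
Patient B: CrCl = (140 − 42) × 77.7 / (72 × 3.7) × 0.85 = 7614.6 / 266.40 × 0.85 ≈ 24.3 mL/min
|41.5 − 24.3| = 17.2 mL/min

17 mL/min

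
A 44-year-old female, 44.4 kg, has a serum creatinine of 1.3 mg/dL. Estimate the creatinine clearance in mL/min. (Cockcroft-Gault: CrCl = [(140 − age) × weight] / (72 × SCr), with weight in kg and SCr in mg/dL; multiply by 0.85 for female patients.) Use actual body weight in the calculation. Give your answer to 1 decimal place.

38.7 mL/min

CrCl = (140 − 44) × 44.4 / (72 × 1.3) × 0.85 = 4262.4 / 93.60 × 0.85 ≈ 38.7 mL/min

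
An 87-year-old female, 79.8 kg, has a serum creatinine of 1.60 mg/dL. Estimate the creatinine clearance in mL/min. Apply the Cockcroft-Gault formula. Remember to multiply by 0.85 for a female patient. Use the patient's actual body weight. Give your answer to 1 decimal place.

31.2 mL/min

CrCl = (140 − 87) × 79.8 / (72 × 1.6) × 0.85 = 4229.4 / 115.20 × 0.85 ≈ 31.2 mL/min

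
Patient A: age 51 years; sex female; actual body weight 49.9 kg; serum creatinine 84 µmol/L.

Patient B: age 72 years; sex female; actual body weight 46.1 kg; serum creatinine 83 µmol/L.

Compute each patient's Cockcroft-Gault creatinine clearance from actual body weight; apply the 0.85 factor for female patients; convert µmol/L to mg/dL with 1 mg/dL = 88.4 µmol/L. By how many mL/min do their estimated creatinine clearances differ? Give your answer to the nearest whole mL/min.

Patient A: SCr = 84 / 88.4 = 0.95 mg/dL
Patient A: CrCl = (140 − 51) × 49.9 / (72 × 0.95) × 0.85 = 4441.1 / 68.40 × 0.85 ≈ 55.2 mL/min
Patient B: SCr = 83 / 88.4 = 0.939 mg/dL
Patient B: CrCl = (140 − 72) × 46.1 / (72 × 0.939) × 0.85 = 3134.8 / 67.61 × 0.85 ≈ 39.4 mL/min
|55.2 − 39.4| = 15.8 mL/min

16 mL/min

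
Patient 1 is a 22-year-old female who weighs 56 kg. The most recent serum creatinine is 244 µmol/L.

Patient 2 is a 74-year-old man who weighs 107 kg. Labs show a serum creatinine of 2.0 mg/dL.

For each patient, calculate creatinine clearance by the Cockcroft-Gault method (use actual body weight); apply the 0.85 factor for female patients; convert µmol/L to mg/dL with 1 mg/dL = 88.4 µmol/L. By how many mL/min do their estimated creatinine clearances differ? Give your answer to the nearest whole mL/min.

Patient 1: SCr = 244 / 88.4 = 2.76 mg/dL
Patient 1: CrCl = (140 − 22) × 56 / (72 × 2.76) × 0.85 = 6608.0 / 198.72 × 0.85 ≈ 28.3 mL/min
Patient 2: CrCl = (140 − 74) × 107 / (72 × 2) = 7062.0 / 144.00 ≈ 49.0 mL/min
|28.3 − 49.0| = 20.7 mL/min

21 mL/min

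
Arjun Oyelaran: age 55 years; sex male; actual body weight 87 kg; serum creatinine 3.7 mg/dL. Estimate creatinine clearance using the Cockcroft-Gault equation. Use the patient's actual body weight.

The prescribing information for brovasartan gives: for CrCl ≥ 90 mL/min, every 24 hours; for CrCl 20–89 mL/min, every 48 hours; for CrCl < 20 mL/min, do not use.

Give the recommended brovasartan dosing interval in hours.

every 48 hours

CrCl = (140 − 55) × 87 / (72 × 3.7) = 7395.0 / 266.40 ≈ 27.8 mL/min
CrCl ≈ 28 mL/min → bracket 20–89 mL/min → every 48 hours.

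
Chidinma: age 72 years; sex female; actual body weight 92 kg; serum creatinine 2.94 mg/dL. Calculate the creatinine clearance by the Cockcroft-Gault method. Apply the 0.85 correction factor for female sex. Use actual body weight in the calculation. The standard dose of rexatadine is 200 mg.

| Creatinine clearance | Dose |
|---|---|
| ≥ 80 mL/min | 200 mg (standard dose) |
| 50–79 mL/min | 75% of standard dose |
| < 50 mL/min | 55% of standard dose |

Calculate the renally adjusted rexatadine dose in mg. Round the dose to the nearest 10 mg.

110 mg

CrCl = (140 − 72) × 92 / (72 × 2.94) × 0.85 = 6256.0 / 211.68 × 0.85 ≈ 25.1 mL/min
CrCl ≈ 25 mL/min → bracket < 50 mL/min.
55% of 200 mg = 110 mg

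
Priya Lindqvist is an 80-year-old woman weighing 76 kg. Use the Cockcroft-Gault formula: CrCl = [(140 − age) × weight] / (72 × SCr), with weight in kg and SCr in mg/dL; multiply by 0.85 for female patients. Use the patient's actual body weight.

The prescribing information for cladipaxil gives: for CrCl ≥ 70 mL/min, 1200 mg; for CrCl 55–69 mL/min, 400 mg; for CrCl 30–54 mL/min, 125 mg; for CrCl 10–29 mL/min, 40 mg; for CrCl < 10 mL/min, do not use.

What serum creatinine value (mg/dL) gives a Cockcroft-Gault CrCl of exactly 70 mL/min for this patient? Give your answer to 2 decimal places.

Standard dose requires CrCl ≥ 70 mL/min.
Set (140 − 80) × 76 × 0.85 / (72 × SCr) = 70
SCr = (140 − 80) × 76 × 0.85 / (72 × 70) = 0.769 mg/dL

0.77 mg/dL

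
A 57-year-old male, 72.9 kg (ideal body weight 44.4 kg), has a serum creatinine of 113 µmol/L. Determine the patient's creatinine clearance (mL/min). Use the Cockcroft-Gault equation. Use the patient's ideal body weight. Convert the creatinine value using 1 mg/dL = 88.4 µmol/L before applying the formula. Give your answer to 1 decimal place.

40.0 mL/min

SCr = 113 / 88.4 = 1.278 mg/dL
CrCl = (140 − 57) × 44.4 / (72 × 1.278) = 3685.2 / 92.02 ≈ 40.0 mL/min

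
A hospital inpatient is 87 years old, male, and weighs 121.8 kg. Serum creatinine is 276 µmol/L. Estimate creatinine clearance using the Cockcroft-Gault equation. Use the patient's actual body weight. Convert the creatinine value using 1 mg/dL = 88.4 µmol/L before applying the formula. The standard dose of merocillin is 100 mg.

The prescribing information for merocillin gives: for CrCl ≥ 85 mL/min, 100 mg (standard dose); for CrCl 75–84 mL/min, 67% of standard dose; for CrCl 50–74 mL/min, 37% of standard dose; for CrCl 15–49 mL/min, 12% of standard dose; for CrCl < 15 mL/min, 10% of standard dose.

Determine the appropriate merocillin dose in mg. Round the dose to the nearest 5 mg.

10 mg

SCr = 276 / 88.4 = 3.122 mg/dL
CrCl = (140 − 87) × 121.8 / (72 × 3.122) = 6455.4 / 224.78 ≈ 28.7 mL/min
CrCl ≈ 29 mL/min → bracket 15–49 mL/min.
12% of 100 mg = 12 mg → 10 mg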